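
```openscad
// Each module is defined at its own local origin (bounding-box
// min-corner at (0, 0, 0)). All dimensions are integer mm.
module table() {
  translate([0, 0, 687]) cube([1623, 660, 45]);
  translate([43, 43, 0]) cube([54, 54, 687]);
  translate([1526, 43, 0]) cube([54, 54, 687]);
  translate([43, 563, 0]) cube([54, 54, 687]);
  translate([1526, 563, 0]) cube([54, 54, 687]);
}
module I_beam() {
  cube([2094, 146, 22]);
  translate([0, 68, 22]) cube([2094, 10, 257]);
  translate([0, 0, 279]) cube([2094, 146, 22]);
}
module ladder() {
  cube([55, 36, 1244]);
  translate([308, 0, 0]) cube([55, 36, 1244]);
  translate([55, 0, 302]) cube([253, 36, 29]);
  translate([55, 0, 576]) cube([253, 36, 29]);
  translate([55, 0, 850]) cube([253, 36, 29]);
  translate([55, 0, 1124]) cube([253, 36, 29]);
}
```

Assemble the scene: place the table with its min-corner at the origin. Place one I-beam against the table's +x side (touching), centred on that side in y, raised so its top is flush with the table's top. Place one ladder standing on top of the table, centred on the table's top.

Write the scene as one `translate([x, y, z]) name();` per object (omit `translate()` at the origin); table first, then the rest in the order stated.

table();
translate([1623, 257, 431]) I_beam();
translate([630, 312, 732]) ladder();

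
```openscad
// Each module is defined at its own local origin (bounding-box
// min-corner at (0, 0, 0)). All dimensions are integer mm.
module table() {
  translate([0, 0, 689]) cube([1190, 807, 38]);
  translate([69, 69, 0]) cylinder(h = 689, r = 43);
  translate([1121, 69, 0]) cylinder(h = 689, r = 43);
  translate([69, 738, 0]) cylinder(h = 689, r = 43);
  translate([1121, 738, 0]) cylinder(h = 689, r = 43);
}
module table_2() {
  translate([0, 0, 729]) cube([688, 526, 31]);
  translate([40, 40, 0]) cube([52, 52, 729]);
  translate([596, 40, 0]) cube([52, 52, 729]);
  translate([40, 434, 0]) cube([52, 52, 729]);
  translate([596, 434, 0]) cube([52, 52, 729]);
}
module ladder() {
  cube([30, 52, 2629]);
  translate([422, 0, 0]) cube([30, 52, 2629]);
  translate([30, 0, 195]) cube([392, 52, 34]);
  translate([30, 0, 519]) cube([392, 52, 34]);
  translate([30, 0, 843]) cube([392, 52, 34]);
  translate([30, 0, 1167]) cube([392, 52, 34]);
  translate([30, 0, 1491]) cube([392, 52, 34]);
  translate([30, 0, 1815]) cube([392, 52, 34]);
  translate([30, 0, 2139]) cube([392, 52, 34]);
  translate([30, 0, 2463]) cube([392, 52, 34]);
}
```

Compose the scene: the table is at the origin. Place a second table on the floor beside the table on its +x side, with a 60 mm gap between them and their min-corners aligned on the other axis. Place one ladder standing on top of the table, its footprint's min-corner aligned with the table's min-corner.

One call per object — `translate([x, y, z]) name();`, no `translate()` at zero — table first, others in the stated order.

table();
translate([1250, 0, 0]) table_2();
translate([0, 0, 727]) ladder();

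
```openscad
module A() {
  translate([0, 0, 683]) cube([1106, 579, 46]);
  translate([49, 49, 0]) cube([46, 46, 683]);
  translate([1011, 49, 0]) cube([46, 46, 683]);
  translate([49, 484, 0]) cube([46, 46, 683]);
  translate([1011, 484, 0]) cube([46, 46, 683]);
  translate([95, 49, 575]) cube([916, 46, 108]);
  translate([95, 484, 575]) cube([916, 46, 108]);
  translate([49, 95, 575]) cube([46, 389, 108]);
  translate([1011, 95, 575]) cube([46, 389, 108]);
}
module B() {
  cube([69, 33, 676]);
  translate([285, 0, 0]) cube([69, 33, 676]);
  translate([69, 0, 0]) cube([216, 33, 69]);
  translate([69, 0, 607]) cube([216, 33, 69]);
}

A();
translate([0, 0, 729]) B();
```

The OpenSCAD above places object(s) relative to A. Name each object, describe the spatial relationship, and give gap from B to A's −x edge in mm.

The picture frame's min-x is at 0; the table's min-x is 0; gap = 0 mm.

A is a table. B is a picture frame. The picture frame is on top of the table. The gap from the picture frame to the table's −x edge is 0 mm.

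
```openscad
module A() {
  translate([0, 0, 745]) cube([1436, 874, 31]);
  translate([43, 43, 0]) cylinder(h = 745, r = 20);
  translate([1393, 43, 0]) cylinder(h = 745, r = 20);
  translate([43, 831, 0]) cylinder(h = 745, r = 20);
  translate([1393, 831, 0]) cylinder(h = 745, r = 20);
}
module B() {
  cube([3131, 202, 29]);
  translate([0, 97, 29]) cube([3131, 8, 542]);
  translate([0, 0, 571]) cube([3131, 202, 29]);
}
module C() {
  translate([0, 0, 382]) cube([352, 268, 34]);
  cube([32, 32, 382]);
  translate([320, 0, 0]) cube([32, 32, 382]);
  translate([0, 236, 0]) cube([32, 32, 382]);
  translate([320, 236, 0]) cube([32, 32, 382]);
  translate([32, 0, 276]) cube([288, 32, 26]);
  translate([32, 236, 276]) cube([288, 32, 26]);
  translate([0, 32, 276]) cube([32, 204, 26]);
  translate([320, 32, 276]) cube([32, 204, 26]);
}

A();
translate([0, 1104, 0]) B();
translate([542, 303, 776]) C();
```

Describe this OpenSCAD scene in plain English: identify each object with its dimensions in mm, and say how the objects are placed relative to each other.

A is a table with a 1436×874 mm rectangular top, 31 mm thick, top surface at z = 776 mm, supported by four round legs of 40 mm diameter, each leg's bounding box inset 23 mm from the nearest pair of top edges, running from the floor.

B is an I-beam lying along x, 3131 mm long. Overall section height 600 mm. Two flanges 202 mm wide (y) and 29 mm thick, one on the floor and one at the top; a web 8 mm thick runs between them, centred on the flange width.

C is a four-legged stool. The seat is a 352×268×34 mm slab whose top surface is at z = 416 mm; four square legs, each 32×32 mm in cross-section, run from the floor (z = 0) to the underside of the seat, each flush with a corner of the seat. Four stretchers, 32 mm wide and 26 mm tall, connect adjacent legs with their undersides at z = 276 mm, each running between the inner faces of the legs it joins and aligned with the legs' outer faces on the other axis.

The I-beam is on the floor beside the table on its +y side. The stool is on top of the table, centred.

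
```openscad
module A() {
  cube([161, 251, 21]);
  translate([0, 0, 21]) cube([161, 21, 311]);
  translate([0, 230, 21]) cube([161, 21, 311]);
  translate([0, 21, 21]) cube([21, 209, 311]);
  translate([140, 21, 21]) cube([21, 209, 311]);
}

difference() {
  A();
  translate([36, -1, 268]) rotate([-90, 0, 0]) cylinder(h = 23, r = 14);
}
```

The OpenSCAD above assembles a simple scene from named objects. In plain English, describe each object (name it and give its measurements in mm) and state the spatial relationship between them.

A is an open-topped rectangular box: outside dimensions 161×251×332 mm, with a uniform wall and base thickness of 21 mm. The base is a full 161×251 slab on the floor; four walls sit on top of the base. The front and back walls (the −y and +y sides) span the full width; the two side walls fit between them.

The open box has a circular hole of radius 14 mm through its front wall, centred at (x = 36, z = 268).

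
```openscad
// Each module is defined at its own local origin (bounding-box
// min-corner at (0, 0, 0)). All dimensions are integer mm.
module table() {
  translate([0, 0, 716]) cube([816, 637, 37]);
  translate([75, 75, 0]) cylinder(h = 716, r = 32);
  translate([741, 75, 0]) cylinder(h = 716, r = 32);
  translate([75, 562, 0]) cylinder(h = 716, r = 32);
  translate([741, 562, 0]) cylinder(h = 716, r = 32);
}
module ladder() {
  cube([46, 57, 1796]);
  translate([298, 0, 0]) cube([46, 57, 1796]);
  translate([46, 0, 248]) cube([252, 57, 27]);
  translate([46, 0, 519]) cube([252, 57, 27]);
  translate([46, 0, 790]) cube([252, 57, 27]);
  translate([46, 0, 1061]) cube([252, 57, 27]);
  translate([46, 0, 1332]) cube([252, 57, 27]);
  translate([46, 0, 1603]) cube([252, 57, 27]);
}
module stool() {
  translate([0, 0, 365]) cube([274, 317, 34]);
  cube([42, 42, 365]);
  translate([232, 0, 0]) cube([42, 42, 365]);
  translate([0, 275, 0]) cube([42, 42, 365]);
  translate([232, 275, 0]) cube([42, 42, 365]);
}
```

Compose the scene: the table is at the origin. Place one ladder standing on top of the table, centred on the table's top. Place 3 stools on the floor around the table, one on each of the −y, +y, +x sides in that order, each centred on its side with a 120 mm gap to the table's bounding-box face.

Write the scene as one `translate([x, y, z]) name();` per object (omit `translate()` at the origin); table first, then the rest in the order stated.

table();
translate([236, 290, 753]) ladder();
translate([271, -437, 0]) stool();
translate([271, 757, 0]) stool();
translate([936, 160, 0]) stool();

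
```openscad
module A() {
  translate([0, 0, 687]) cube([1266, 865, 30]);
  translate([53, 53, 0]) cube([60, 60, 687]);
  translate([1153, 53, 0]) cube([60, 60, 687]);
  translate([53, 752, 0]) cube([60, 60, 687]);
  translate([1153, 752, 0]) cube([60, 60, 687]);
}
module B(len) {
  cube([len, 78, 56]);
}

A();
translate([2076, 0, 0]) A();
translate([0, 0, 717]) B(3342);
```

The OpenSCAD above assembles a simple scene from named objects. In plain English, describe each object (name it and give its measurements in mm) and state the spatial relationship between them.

A is a rectangular dining table. The top is 1266×865×30 mm with its upper surface at z = 717 mm. It stands on four 60×60 mm square legs, each inset 53 mm from the nearest pair of top edges, running from the floor to the underside of the top.

B is a rectangular beam 3342 mm long (x), 78 mm deep (y), 56 mm thick (z).

The beam spans the tops of two tables placed 810 mm apart, resting at z = 717 mm.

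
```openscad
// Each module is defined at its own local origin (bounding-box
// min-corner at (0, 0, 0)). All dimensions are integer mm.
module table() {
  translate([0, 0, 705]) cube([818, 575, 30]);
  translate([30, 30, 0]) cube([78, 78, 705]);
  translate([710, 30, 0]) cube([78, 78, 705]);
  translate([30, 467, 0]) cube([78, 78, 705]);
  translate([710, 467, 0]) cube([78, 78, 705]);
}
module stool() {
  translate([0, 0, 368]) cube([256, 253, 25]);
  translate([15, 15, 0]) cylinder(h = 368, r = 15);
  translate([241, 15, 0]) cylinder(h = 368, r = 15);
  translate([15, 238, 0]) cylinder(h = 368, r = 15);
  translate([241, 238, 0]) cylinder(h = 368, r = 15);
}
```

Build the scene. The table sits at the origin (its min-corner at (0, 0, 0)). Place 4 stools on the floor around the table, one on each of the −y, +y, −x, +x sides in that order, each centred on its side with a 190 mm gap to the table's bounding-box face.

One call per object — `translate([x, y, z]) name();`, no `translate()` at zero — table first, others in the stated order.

table();
translate([281, -443, 0]) stool();
translate([281, 765, 0]) stool();
translate([-446, 161, 0]) stool();
translate([1008, 161, 0]) stool();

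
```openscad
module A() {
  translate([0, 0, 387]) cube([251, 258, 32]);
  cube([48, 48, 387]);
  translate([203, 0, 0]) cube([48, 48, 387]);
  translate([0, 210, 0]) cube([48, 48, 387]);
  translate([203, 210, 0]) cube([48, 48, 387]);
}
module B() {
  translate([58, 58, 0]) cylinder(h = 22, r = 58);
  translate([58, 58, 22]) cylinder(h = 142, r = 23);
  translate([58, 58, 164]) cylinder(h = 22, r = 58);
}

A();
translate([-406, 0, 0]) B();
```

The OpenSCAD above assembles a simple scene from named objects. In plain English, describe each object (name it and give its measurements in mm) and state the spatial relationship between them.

A is a four-legged stool. The seat is a 251×258×32 mm slab whose top surface is at z = 419 mm; four square legs, each 48×48 mm in cross-section, run from the floor (z = 0) to the underside of the seat, each flush with a corner of the seat.

B is a spool: two coaxial disc flanges of radius 58 mm and thickness 22 mm, joined by a core cylinder of radius 23 mm and height 142 mm. The lower flange rests on z = 0 and the three cylinders share a vertical axis.

The spool is on the floor beside the stool on its −x side.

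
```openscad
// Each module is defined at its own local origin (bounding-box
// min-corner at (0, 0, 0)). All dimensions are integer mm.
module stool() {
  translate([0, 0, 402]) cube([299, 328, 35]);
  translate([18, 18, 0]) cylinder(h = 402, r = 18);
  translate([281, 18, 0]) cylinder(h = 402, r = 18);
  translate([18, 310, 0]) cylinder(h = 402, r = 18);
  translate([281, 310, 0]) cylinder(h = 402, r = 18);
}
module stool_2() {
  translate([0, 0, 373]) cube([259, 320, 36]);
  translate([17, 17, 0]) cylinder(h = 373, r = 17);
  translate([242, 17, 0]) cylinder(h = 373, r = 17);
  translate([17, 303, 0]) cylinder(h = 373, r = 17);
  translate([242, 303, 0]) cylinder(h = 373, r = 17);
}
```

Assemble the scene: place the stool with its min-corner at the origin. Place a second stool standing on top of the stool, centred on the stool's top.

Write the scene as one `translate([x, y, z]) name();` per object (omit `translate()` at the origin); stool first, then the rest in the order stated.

stool();
translate([20, 4, 437]) stool_2();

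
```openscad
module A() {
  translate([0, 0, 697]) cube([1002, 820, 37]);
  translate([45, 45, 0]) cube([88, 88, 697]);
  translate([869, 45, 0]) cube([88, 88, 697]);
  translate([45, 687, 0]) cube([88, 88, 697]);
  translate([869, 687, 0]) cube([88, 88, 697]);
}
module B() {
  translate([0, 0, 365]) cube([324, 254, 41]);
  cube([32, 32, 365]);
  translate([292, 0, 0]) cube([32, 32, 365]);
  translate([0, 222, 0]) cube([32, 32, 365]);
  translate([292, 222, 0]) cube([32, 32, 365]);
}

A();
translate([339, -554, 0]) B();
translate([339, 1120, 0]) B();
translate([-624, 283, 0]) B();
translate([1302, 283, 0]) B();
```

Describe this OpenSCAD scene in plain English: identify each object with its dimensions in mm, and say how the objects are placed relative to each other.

A is a rectangular dining table. The top is 1002×820×37 mm with its upper surface at z = 734 mm. It stands on four 88×88 mm square legs, each inset 45 mm from the nearest pair of top edges, running from the floor to the underside of the top.

B is a four-legged stool. The seat is a 324×254×41 mm slab whose top surface is at z = 406 mm; four square legs, each 32×32 mm in cross-section, run from the floor (z = 0) to the underside of the seat, each flush with a corner of the seat.

Four stools sit around the table at the −y, +y, −x, +x sides.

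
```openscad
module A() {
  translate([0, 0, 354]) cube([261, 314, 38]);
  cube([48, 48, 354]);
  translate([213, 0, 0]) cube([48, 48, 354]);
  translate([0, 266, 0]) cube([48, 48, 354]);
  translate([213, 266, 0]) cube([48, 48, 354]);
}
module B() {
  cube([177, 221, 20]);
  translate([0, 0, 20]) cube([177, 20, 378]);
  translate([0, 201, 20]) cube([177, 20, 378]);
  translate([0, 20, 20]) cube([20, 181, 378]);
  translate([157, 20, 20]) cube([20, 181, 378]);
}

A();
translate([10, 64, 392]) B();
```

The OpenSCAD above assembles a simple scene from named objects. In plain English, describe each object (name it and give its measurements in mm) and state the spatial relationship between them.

A is a four-legged stool. The seat is a 261×314×38 mm slab whose top surface is at z = 392 mm; four square legs, each 48×48 mm in cross-section, run from the floor (z = 0) to the underside of the seat, each flush with a corner of the seat.

B is an open storage box with external size 177×221×398 mm and wall thickness 20 mm (the base is also 20 mm thick). The base covers the whole footprint; the four walls stand on the base, with the y-facing walls full-width and the x-facing walls fitting between their inner faces.

The open box is on top of the stool.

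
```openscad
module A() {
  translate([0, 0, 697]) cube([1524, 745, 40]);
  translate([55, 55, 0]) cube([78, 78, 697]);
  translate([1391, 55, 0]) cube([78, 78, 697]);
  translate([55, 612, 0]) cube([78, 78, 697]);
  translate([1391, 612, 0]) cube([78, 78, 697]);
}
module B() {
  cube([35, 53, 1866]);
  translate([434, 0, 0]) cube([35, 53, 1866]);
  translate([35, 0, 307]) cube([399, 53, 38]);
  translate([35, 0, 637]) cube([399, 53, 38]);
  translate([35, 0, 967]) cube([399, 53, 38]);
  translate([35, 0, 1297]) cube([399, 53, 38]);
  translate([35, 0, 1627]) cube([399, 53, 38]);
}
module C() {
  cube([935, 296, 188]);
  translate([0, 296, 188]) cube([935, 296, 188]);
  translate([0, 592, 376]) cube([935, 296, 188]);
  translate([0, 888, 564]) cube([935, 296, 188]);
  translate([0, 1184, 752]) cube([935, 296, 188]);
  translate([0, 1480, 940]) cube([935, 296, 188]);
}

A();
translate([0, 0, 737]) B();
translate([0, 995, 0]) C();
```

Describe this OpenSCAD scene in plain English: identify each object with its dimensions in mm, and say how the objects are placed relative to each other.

A is a table: top 1524 mm (x) × 745 mm (y), 40 mm thick, upper face at z = 737 mm, on four 78×78 mm square legs, each inset 55 mm from the nearest pair of top edges, running from z = 0 to the bottom of the top.

B is a wooden ladder with two side rails of 35×53 mm section and 1866 mm height, set 469 mm apart overall. Between them run 5 rectangular rungs (53 mm deep, 38 mm thick), front faces flush with the rails' −y face. The bottom of the first rung is 307 mm above the floor and each subsequent rung is 330 mm higher than the one below.

C is a run of 6 identical solid stair steps. Each tread is 935×296 mm and each step block is 188 mm high. Step 1 rests on the floor; step k is offset from step 1 by (k−1)×296 mm in y and (k−1)×188 mm in z.

The ladder is on top of the table. The staircase is on the floor beside the table on its +y side.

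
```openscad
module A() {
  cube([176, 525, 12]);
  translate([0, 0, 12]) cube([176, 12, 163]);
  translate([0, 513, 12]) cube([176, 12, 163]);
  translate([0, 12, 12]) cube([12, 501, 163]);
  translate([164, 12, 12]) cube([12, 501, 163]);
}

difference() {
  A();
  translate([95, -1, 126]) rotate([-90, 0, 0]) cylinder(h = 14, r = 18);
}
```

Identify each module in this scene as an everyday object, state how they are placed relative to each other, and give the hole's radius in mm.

The subtracted cylinder has r = 18 mm.

A is an open box. The open box has a circular hole through its front wall. The hole's radius is 18 mm.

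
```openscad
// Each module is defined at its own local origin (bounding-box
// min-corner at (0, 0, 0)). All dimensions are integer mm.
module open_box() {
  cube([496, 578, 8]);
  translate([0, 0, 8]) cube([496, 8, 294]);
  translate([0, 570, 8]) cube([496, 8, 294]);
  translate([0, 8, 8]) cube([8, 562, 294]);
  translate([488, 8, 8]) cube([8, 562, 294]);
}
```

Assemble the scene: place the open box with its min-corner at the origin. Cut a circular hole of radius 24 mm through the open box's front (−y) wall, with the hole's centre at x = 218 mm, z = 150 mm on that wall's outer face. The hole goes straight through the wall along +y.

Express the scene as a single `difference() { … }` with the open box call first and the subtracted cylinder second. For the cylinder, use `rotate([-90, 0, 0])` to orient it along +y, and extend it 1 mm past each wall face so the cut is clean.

difference() {
  open_box();
  translate([218, -1, 150]) rotate([-90, 0, 0]) cylinder(h = 10, r = 24);
}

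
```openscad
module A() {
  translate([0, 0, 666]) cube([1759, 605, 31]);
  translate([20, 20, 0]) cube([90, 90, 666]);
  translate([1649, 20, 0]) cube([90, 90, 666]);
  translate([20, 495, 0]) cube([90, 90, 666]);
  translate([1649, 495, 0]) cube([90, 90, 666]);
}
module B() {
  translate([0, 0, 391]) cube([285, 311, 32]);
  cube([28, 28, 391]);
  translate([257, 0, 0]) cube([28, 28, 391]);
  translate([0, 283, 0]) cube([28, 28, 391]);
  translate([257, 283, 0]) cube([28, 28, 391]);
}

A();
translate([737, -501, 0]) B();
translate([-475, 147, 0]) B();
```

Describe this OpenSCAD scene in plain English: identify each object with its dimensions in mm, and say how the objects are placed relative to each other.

A is a table: top 1759 mm (x) × 605 mm (y), 31 mm thick, upper face at z = 697 mm, on four 90×90 mm square legs, each inset 20 mm from the nearest pair of top edges, running from z = 0 to the bottom of the top.

B is a four-legged stool. The seat is 285×311 mm, 32 mm thick, top at z = 423 mm. It stands on four square legs, each 28×28 mm in cross-section, from z = 0 to the seat underside, each flush with a corner of the seat.

Two stools sit around the table at the −y, −x sides.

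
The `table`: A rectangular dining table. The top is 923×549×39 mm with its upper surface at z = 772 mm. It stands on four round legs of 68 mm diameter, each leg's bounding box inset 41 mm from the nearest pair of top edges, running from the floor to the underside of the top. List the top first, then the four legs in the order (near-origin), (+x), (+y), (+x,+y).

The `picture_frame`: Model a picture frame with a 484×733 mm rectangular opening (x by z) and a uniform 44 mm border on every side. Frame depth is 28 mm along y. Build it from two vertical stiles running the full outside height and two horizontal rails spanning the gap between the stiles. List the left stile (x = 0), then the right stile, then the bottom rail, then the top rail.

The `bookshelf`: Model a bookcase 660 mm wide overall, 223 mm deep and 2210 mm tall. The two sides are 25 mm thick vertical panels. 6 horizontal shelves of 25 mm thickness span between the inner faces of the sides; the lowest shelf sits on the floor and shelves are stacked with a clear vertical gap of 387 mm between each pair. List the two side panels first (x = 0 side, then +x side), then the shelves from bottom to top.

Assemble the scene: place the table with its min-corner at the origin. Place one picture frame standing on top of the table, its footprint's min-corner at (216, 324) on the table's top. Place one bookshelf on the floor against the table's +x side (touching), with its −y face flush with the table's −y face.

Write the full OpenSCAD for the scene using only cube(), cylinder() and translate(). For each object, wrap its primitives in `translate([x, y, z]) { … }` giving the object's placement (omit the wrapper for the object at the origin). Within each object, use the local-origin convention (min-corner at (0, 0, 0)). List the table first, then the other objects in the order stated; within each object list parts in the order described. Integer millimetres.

translate([0, 0, 733]) cube([923, 549, 39]);
translate([75, 75, 0]) cylinder(h = 733, r = 34);
translate([848, 75, 0]) cylinder(h = 733, r = 34);
translate([75, 474, 0]) cylinder(h = 733, r = 34);
translate([848, 474, 0]) cylinder(h = 733, r = 34);
translate([216, 324, 772]) {
  cube([44, 28, 821]);
  translate([528, 0, 0]) cube([44, 28, 821]);
  translate([44, 0, 0]) cube([484, 28, 44]);
  translate([44, 0, 777]) cube([484, 28, 44]);
}
translate([923, 0, 0]) {
  cube([25, 223, 2210]);
  translate([635, 0, 0]) cube([25, 223, 2210]);
  translate([25, 0, 0]) cube([610, 223, 25]);
  translate([25, 0, 412]) cube([610, 223, 25]);
  translate([25, 0, 824]) cube([610, 223, 25]);
  translate([25, 0, 1236]) cube([610, 223, 25]);
  translate([25, 0, 1648]) cube([610, 223, 25]);
  translate([25, 0, 2060]) cube([610, 223, 25]);
}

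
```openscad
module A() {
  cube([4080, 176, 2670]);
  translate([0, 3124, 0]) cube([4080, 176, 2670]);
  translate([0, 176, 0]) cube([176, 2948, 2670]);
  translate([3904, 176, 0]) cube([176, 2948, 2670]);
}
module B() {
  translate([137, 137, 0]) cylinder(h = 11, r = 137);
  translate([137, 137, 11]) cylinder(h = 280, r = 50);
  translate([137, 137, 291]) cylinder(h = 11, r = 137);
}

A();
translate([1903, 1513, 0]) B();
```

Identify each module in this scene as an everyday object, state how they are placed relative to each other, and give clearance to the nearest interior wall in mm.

A is a house frame. B is a spool. The spool sits inside the house frame, centred. The clearance to the nearest interior wall is 1337 mm.

Clearances: x = 1727, y = 1337; minimum 1337 mm.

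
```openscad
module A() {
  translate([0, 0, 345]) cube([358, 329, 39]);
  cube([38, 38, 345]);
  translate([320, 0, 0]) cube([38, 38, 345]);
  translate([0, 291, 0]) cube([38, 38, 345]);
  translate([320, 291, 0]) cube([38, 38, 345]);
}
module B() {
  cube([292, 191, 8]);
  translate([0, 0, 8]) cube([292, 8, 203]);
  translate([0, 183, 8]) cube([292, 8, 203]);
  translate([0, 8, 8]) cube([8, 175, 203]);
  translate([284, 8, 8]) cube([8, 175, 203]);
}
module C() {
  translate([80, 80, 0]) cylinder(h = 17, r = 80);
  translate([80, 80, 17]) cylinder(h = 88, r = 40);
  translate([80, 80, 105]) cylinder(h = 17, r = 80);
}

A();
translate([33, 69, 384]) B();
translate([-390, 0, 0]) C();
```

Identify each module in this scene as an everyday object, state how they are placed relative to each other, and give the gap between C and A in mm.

A is a stool. B is an open box. C is a spool. The open box is on top of the stool, centred. The spool is on the floor beside the stool on its −x side. The gap between the spool and the stool is 230 mm.

The spool's nearest face is 230 mm from the stool's −x face.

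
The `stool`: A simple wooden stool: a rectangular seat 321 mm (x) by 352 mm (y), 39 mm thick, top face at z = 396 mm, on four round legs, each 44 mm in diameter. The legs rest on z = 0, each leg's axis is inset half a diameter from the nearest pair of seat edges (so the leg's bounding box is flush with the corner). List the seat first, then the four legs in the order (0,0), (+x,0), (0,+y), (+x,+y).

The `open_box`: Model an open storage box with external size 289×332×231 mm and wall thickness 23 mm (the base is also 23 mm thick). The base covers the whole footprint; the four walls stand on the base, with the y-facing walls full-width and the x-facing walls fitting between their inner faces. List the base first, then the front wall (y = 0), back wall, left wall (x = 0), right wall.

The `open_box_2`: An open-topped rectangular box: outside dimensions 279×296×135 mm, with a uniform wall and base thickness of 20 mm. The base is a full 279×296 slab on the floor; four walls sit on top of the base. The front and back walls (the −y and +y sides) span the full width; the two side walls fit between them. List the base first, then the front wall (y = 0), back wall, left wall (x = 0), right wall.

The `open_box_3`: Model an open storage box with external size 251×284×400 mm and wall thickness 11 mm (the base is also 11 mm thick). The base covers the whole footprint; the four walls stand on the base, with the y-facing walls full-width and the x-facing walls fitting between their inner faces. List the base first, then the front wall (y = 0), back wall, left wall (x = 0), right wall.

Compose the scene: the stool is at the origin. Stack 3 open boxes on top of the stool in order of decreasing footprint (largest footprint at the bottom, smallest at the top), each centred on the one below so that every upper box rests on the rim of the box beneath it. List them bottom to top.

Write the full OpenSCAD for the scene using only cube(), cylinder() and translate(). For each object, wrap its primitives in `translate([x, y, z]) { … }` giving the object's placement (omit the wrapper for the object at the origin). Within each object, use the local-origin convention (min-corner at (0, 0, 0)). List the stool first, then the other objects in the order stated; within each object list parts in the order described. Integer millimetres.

translate([0, 0, 357]) cube([321, 352, 39]);
translate([22, 22, 0]) cylinder(h = 357, r = 22);
translate([299, 22, 0]) cylinder(h = 357, r = 22);
translate([22, 330, 0]) cylinder(h = 357, r = 22);
translate([299, 330, 0]) cylinder(h = 357, r = 22);
translate([16, 10, 396]) {
  cube([289, 332, 23]);
  translate([0, 0, 23]) cube([289, 23, 208]);
  translate([0, 309, 23]) cube([289, 23, 208]);
  translate([0, 23, 23]) cube([23, 286, 208]);
  translate([266, 23, 23]) cube([23, 286, 208]);
}
translate([21, 28, 627]) {
  cube([279, 296, 20]);
  translate([0, 0, 20]) cube([279, 20, 115]);
  translate([0, 276, 20]) cube([279, 20, 115]);
  translate([0, 20, 20]) cube([20, 256, 115]);
  translate([259, 20, 20]) cube([20, 256, 115]);
}
translate([35, 34, 762]) {
  cube([251, 284, 11]);
  translate([0, 0, 11]) cube([251, 11, 389]);
  translate([0, 273, 11]) cube([251, 11, 389]);
  translate([0, 11, 11]) cube([11, 262, 389]);
  translate([240, 11, 11]) cube([11, 262, 389]);
}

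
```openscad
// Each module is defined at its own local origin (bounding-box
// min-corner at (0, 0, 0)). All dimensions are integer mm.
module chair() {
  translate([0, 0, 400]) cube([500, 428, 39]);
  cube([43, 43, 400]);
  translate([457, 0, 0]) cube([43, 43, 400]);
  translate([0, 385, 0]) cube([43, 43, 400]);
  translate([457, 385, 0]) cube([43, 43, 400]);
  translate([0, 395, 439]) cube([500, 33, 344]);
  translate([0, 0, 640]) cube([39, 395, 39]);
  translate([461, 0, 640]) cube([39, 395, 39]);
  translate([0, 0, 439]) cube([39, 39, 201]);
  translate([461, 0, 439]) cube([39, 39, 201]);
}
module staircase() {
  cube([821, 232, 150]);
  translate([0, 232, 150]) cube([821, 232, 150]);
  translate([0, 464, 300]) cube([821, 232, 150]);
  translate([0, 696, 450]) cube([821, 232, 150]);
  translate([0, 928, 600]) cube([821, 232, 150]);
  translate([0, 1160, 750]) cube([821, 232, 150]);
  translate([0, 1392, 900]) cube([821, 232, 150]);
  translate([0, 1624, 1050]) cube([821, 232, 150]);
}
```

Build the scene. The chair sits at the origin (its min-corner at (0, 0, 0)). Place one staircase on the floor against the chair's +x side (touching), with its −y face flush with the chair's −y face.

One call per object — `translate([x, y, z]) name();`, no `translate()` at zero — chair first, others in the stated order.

chair();
translate([500, 0, 0]) staircase();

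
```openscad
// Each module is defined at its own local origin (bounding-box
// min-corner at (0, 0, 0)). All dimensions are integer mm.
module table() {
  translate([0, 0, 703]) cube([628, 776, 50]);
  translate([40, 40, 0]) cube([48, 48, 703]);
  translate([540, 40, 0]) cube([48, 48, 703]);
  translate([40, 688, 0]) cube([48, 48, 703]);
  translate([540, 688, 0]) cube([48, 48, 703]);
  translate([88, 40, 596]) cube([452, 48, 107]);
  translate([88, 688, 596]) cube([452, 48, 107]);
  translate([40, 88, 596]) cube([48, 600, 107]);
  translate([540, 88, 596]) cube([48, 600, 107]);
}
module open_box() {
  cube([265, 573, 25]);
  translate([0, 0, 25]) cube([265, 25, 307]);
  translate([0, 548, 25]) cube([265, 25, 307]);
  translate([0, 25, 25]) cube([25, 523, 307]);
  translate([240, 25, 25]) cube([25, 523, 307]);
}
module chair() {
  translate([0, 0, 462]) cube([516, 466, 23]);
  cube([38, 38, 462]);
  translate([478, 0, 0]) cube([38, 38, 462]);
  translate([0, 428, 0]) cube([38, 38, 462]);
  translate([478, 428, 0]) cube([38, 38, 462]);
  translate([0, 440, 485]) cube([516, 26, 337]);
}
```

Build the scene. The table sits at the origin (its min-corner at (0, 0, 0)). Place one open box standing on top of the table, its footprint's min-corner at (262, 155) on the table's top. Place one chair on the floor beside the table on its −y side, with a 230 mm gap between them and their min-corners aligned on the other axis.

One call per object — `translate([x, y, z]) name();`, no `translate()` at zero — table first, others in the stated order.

table();
translate([262, 155, 753]) open_box();
translate([0, -696, 0]) chair();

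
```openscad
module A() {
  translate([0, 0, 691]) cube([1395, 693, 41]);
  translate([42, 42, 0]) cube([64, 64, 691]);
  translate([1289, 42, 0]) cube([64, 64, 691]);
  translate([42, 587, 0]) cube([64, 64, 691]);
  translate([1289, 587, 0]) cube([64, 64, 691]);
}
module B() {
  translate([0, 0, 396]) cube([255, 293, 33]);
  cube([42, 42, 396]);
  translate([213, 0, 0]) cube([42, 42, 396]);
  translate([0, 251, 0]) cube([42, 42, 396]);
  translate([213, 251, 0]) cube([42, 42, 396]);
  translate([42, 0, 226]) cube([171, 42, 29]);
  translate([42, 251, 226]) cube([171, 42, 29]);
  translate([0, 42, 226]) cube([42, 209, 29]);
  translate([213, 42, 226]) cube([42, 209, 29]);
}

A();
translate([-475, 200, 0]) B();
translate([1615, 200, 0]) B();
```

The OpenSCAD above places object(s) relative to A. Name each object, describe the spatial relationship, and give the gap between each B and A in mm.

A is a table. B is a stool. Two stools sit around the table at the −x, +x sides. The gap between each stool and the table is 220 mm.

Each stool's nearest face is 220 mm from the table's bounding box.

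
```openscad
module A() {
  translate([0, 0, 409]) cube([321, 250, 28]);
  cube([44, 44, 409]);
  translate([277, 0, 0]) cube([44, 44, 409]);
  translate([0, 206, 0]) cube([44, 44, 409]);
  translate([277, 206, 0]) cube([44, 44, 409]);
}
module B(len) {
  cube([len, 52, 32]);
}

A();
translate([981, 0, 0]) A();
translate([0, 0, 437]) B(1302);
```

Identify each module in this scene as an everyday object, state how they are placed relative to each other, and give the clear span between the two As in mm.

A is a stool. B is a beam. A beam spans the tops of two stools. The clear span between the two stools is 660 mm.

Second stool starts at x = 981; first ends at x = 321; clear span = 981 − 321 = 660 mm.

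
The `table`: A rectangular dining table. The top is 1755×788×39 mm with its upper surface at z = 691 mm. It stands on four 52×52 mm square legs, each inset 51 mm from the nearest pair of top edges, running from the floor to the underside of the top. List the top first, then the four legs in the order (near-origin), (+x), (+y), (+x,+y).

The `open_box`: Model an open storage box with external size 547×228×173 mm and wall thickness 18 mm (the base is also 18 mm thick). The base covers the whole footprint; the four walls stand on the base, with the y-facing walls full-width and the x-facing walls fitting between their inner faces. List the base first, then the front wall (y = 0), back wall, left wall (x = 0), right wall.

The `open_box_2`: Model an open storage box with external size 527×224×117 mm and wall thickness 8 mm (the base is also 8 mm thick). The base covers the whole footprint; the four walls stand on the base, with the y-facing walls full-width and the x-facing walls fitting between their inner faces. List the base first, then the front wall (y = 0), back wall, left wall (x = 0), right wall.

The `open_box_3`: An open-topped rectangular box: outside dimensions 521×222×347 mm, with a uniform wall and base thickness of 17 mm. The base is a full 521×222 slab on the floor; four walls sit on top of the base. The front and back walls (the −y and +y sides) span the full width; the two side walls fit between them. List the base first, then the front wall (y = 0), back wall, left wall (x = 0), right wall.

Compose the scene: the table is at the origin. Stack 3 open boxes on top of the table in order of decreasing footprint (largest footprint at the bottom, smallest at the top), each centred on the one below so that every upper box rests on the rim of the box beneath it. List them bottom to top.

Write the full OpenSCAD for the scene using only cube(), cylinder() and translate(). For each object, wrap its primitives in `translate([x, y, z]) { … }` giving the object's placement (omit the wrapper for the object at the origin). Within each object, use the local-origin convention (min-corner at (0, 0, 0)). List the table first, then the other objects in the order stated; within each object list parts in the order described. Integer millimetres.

translate([0, 0, 652]) cube([1755, 788, 39]);
translate([51, 51, 0]) cube([52, 52, 652]);
translate([1652, 51, 0]) cube([52, 52, 652]);
translate([51, 685, 0]) cube([52, 52, 652]);
translate([1652, 685, 0]) cube([52, 52, 652]);
translate([604, 280, 691]) {
  cube([547, 228, 18]);
  translate([0, 0, 18]) cube([547, 18, 155]);
  translate([0, 210, 18]) cube([547, 18, 155]);
  translate([0, 18, 18]) cube([18, 192, 155]);
  translate([529, 18, 18]) cube([18, 192, 155]);
}
translate([614, 282, 864]) {
  cube([527, 224, 8]);
  translate([0, 0, 8]) cube([527, 8, 109]);
  translate([0, 216, 8]) cube([527, 8, 109]);
  translate([0, 8, 8]) cube([8, 208, 109]);
  translate([519, 8, 8]) cube([8, 208, 109]);
}
translate([617, 283, 981]) {
  cube([521, 222, 17]);
  translate([0, 0, 17]) cube([521, 17, 330]);
  translate([0, 205, 17]) cube([521, 17, 330]);
  translate([0, 17, 17]) cube([17, 188, 330]);
  translate([504, 17, 17]) cube([17, 188, 330]);
}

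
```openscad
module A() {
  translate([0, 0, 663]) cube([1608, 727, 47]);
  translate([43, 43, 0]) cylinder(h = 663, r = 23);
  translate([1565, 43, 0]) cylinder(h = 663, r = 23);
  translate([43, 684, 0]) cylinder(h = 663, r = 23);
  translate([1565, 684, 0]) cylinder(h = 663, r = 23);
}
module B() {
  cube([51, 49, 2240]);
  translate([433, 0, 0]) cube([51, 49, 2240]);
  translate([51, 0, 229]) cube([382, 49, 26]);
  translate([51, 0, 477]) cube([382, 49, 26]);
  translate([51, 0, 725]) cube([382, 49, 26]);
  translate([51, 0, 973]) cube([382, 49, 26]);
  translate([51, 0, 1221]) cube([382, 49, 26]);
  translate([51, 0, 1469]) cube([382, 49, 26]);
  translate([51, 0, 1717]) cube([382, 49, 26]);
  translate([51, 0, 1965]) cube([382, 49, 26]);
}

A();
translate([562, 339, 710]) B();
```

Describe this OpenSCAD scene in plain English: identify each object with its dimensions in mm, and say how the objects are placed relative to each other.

A is a rectangular dining table. The top is 1608×727×47 mm with its upper surface at z = 710 mm. It stands on four round legs of 46 mm diameter, each leg's bounding box inset 20 mm from the nearest pair of top edges, running from the floor to the underside of the top.

B is a wooden ladder with two side rails of 51×49 mm section and 2240 mm height, set 484 mm apart overall. Between them run 8 rectangular rungs (49 mm deep, 26 mm thick), front faces flush with the rails' −y face. The bottom of the first rung is 229 mm above the floor and each subsequent rung is 248 mm higher than the one below.

The ladder is on top of the table, centred.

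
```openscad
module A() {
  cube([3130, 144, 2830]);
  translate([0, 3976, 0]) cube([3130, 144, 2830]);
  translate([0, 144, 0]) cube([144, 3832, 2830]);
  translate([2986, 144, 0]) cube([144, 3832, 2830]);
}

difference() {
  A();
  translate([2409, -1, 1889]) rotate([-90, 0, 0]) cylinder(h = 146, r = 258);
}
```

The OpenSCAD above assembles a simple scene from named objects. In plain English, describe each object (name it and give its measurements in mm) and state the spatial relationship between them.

A is the wall frame of a small rectangular building: four walls, each 2830 mm tall and 144 mm thick, enclosing a footprint 3130 mm (x) by 4120 mm (y) outside-to-outside, with no floor or roof. The front and back walls (the −y and +y sides) span the full width; the two side walls fit between them.

The house frame has a circular hole of radius 258 mm through its front wall, centred at (x = 2409, z = 1889).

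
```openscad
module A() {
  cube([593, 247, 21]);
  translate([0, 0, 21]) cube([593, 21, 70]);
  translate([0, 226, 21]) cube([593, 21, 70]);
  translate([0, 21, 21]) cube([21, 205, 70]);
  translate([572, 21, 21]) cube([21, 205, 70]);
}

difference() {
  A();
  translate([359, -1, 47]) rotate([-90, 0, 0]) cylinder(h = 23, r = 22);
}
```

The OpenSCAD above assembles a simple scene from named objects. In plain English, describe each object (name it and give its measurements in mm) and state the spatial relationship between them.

A is an open-topped rectangular box: outside dimensions 593×247×91 mm, with a uniform wall and base thickness of 21 mm. The base is a full 593×247 slab on the floor; four walls sit on top of the base. The front and back walls (the −y and +y sides) span the full width; the two side walls fit between them.

The open box has a circular hole of radius 22 mm through its front wall, centred at (x = 359, z = 47).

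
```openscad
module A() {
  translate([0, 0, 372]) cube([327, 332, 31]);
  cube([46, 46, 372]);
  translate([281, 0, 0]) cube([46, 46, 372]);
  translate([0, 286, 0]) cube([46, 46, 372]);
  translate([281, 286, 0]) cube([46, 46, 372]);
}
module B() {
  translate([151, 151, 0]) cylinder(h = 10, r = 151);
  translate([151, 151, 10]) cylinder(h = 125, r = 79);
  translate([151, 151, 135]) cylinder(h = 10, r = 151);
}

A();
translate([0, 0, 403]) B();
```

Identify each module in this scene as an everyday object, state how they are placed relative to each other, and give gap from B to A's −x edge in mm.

A is a stool. B is a spool. The spool is on top of the stool. The gap from the spool to the stool's −x edge is 0 mm.

The spool's min-x is at 0; the stool's min-x is 0; gap = 0 mm.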